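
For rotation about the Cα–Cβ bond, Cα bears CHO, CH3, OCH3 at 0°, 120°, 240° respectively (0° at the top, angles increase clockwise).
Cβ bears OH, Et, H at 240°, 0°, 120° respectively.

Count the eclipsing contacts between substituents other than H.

Non-H eclipsing pairs: CHO(0°)/Et(0°); OCH3(240°)/OH(240°) — 2 interactions.

2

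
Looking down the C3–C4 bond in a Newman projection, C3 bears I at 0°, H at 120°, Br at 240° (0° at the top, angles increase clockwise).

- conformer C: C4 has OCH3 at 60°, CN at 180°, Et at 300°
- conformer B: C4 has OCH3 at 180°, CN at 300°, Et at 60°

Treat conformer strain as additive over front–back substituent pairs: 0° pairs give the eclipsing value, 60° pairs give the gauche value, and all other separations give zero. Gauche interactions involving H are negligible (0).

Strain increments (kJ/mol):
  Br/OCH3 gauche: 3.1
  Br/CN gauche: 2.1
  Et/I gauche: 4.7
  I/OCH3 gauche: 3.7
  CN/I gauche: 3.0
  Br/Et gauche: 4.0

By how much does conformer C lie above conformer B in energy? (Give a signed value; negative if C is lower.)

+1.6 kJ/mol

C is staggered. I at 0° is gauche with OCH3 at 60° (3.7); I at 0° is gauche with Et at 300° (4.7); Br at 240° is gauche with CN at 180° (2.1); Br at 240° is gauche with Et at 300° (4.0). Total 14.5 kJ/mol.
B is staggered. I at 0° is gauche with CN at 300° (3.0); I at 0° is gauche with Et at 60° (4.7); Br at 240° is gauche with OCH3 at 180° (3.1); Br at 240° is gauche with CN at 300° (2.1). Total 12.9 kJ/mol.
E(C) − E(B) = 14.5 − 12.9 = +1.6 kJ/mol.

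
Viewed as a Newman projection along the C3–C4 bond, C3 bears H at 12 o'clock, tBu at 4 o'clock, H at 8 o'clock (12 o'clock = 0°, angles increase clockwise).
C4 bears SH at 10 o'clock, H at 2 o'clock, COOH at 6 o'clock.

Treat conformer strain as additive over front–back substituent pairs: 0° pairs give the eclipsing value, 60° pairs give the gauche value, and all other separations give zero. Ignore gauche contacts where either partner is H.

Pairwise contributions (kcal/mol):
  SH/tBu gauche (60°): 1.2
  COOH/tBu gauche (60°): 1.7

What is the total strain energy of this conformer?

1.7 kcal/mol

This conformer is staggered. tBu at 120° is gauche with COOH at 180° (1.7). Total 1.7 kcal/mol.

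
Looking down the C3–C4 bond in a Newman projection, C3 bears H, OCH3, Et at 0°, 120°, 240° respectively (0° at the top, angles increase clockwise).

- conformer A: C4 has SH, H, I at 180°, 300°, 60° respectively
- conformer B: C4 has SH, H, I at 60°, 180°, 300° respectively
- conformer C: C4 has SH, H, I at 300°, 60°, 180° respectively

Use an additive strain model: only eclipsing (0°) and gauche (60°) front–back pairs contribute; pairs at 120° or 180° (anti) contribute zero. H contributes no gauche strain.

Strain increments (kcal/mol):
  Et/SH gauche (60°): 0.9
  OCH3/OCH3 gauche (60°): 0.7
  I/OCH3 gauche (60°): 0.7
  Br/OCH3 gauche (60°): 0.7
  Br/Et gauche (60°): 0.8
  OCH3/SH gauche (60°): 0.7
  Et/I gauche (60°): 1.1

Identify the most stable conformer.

B

A (staggered): OCH3–SH gauche, OCH3–I gauche, Et–SH gauche; 0.7 + 0.7 + 0.9 = 2.3 kcal/mol.
B (staggered): OCH3–SH gauche, Et–I gauche; 0.7 + 1.1 = 1.8 kcal/mol.
C (staggered): OCH3–I gauche, Et–SH gauche, Et–I gauche; 0.7 + 0.9 + 1.1 = 2.7 kcal/mol.
B has the lowest total (1.8 kcal/mol).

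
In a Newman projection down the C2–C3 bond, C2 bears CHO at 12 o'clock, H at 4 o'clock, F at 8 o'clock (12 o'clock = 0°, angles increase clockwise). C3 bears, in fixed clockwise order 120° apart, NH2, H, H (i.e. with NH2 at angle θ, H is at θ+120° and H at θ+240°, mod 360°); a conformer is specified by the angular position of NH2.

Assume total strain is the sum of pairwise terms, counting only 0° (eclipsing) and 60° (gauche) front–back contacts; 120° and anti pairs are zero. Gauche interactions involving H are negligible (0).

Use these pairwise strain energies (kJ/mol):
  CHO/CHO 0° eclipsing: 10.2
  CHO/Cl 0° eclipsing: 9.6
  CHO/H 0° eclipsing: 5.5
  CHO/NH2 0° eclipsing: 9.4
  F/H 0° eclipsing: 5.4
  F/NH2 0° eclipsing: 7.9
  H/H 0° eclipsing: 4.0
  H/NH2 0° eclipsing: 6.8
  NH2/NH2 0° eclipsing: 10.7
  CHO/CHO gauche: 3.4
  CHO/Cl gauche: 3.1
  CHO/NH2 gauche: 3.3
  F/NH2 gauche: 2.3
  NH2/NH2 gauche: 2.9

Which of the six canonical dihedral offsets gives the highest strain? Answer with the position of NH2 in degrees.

NH2 at 0° (eclipsed): CHO–NH2 eclipsed, H–H eclipsed, F–H eclipsed; 9.4 + 4.0 + 5.4 = 18.8 kJ/mol.
NH2 at 60° (staggered): CHO–NH2 gauche; 3.3 = 3.3 kJ/mol.
NH2 at 120° (eclipsed): CHO–H eclipsed, H–NH2 eclipsed, F–H eclipsed; 5.5 + 6.8 + 5.4 = 17.7 kJ/mol.
NH2 at 180° (staggered): F–NH2 gauche; 2.3 = 2.3 kJ/mol.
NH2 at 240° (eclipsed): CHO–H eclipsed, H–H eclipsed, F–NH2 eclipsed; 5.5 + 4.0 + 7.9 = 17.4 kJ/mol.
NH2 at 300° (staggered): CHO–NH2 gauche, F–NH2 gauche; 3.3 + 2.3 = 5.6 kJ/mol.
The maximum (18.8 kJ/mol) occurs with NH2 at 0°.

0°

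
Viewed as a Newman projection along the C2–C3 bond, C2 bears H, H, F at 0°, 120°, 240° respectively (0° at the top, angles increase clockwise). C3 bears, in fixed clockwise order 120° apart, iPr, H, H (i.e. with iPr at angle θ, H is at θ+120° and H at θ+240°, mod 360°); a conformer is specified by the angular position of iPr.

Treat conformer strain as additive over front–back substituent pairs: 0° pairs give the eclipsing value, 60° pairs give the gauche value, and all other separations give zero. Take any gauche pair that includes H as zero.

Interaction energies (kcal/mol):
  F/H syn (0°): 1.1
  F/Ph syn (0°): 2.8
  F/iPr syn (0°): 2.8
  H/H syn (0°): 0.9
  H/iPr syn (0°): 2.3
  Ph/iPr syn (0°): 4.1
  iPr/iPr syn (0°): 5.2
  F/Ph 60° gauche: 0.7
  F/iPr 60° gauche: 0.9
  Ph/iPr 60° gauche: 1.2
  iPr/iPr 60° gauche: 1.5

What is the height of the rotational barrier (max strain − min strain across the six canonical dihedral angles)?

4.6 kcal/mol

iPr at 0° is eclipsed. H at 0° is eclipsed with iPr at 0° (2.3); H at 120° is eclipsed with H at 120° (0.9); F at 240° is eclipsed with H at 240° (1.1). Total 4.3 kcal/mol.
iPr at 60° (staggered): no non-H gauche contacts → 0.0 kcal/mol.
iPr at 120° is eclipsed. H at 0° is eclipsed with H at 0° (0.9); H at 120° is eclipsed with iPr at 120° (2.3); F at 240° is eclipsed with H at 240° (1.1). Total 4.3 kcal/mol.
iPr at 180° is staggered. F at 240° is gauche with iPr at 180° (0.9). Total 0.9 kcal/mol.
iPr at 240° is eclipsed. H at 0° is eclipsed with H at 0° (0.9); H at 120° is eclipsed with H at 120° (0.9); F at 240° is eclipsed with iPr at 240° (2.8). Total 4.6 kcal/mol.
iPr at 300° is staggered. F at 240° is gauche with iPr at 300° (0.9). Total 0.9 kcal/mol.
Max at 240° (4.6 kcal/mol), min at 60° (0.0 kcal/mol); barrier = 4.6 kcal/mol.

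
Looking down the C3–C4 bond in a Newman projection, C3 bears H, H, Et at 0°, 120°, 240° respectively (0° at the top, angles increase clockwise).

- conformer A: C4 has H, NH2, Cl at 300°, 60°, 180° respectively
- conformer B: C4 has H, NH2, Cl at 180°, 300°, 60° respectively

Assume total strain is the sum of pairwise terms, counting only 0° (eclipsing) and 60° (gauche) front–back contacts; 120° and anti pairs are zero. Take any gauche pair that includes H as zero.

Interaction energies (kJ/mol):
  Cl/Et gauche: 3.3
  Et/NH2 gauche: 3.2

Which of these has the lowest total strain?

B

A (staggered): Et–Cl gauche; 3.3 = 3.3 kJ/mol.
B (staggered): Et–NH2 gauche; 3.2 = 3.2 kJ/mol.
B has the lowest total (3.2 kJ/mol).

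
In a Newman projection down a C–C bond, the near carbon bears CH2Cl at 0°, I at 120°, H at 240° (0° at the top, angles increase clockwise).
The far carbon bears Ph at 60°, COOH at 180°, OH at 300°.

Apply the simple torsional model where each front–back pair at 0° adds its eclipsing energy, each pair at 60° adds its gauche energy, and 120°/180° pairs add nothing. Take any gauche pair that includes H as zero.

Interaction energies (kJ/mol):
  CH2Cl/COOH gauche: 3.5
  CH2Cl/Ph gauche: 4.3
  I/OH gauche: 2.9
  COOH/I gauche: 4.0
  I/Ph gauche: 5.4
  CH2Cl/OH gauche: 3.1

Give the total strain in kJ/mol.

16.8 kJ/mol

This conformer (staggered): CH2Cl(0°)/Ph(60°) gauche 4.3; CH2Cl(0°)/OH(300°) gauche 3.1; I(120°)/Ph(60°) gauche 5.4; I(120°)/COOH(180°) gauche 4.0 → 16.8 kJ/mol.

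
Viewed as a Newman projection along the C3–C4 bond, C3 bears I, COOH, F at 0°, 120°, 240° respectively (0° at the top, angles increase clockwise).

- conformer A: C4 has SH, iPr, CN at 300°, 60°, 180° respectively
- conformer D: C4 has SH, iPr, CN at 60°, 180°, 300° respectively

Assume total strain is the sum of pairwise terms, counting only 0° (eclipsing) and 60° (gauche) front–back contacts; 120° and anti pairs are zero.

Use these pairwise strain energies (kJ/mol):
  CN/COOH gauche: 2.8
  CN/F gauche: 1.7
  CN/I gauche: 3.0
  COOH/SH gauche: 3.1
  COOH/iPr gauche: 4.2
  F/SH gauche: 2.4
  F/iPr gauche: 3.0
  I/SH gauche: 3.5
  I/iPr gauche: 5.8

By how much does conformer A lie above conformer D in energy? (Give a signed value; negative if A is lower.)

+1.9 kJ/mol

A is staggered. I at 0° is gauche with SH at 300° (3.5); I at 0° is gauche with iPr at 60° (5.8); COOH at 120° is gauche with iPr at 60° (4.2); COOH at 120° is gauche with CN at 180° (2.8); F at 240° is gauche with SH at 300° (2.4); F at 240° is gauche with CN at 180° (1.7). Total 20.4 kJ/mol.
D is staggered. I at 0° is gauche with SH at 60° (3.5); I at 0° is gauche with CN at 300° (3.0); COOH at 120° is gauche with SH at 60° (3.1); COOH at 120° is gauche with iPr at 180° (4.2); F at 240° is gauche with iPr at 180° (3.0); F at 240° is gauche with CN at 300° (1.7). Total 18.5 kJ/mol.
E(A) − E(D) = 20.4 − 18.5 = +1.9 kJ/mol.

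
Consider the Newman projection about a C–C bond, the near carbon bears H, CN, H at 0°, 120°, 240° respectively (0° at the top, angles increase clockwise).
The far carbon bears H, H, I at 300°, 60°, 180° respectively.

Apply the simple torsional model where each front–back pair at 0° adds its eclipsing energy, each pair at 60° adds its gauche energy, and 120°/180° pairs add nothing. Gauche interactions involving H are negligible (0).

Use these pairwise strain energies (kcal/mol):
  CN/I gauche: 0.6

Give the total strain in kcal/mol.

0.6 kcal/mol

This conformer (staggered): CN(120°)/I(180°) gauche 0.6 → 0.6 kcal/mol.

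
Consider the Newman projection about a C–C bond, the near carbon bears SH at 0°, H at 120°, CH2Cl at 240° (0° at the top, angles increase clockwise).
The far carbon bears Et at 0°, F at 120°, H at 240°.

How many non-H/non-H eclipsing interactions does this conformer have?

1

Non-H eclipsing pairs: SH(0°)/Et(0°) — 1 interaction.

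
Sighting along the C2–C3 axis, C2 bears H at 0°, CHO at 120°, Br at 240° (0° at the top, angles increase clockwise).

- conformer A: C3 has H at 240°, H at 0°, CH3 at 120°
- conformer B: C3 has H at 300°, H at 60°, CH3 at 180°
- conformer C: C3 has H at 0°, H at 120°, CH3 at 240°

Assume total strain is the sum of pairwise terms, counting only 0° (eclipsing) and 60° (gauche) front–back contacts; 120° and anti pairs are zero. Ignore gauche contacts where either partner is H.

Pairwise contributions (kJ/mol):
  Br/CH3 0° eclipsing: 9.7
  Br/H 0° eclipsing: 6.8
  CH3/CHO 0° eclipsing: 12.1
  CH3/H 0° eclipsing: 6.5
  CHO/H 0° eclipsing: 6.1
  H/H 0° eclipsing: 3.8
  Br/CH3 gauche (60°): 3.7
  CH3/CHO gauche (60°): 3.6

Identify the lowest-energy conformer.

A is eclipsed. H at 0° is eclipsed with H at 0° (3.8); CHO at 120° is eclipsed with CH3 at 120° (12.1); Br at 240° is eclipsed with H at 240° (6.8). Total 22.7 kJ/mol.
B is staggered. CHO at 120° is gauche with CH3 at 180° (3.6); Br at 240° is gauche with CH3 at 180° (3.7). Total 7.3 kJ/mol.
C is eclipsed. H at 0° is eclipsed with H at 0° (3.8); CHO at 120° is eclipsed with H at 120° (6.1); Br at 240° is eclipsed with CH3 at 240° (9.7). Total 19.6 kJ/mol.
B has the lowest total (7.3 kJ/mol).

B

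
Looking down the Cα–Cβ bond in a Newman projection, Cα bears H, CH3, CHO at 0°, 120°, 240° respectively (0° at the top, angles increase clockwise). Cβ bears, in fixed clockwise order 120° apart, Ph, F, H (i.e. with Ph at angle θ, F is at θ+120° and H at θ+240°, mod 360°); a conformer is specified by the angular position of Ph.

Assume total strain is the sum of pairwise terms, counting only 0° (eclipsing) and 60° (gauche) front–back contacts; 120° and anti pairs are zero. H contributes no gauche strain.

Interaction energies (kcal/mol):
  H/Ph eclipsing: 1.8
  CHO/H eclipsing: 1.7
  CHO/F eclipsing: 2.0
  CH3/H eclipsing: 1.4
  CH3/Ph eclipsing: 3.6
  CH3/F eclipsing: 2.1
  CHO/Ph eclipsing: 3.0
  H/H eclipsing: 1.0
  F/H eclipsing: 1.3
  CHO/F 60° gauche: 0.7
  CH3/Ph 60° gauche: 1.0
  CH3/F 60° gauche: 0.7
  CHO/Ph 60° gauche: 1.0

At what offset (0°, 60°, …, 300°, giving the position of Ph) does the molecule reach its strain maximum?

Ph at 0° is eclipsed. H at 0° is eclipsed with Ph at 0° (1.8); CH3 at 120° is eclipsed with F at 120° (2.1); CHO at 240° is eclipsed with H at 240° (1.7). Total 5.6 kcal/mol.
Ph at 60° is staggered. CH3 at 120° is gauche with Ph at 60° (1.0); CH3 at 120° is gauche with F at 180° (0.7); CHO at 240° is gauche with F at 180° (0.7). Total 2.4 kcal/mol.
Ph at 120° is eclipsed. H at 0° is eclipsed with H at 0° (1.0); CH3 at 120° is eclipsed with Ph at 120° (3.6); CHO at 240° is eclipsed with F at 240° (2.0). Total 6.6 kcal/mol.
Ph at 180° is staggered. CH3 at 120° is gauche with Ph at 180° (1.0); CHO at 240° is gauche with Ph at 180° (1.0); CHO at 240° is gauche with F at 300° (0.7). Total 2.7 kcal/mol.
Ph at 240° is eclipsed. H at 0° is eclipsed with F at 0° (1.3); CH3 at 120° is eclipsed with H at 120° (1.4); CHO at 240° is eclipsed with Ph at 240° (3.0). Total 5.7 kcal/mol.
Ph at 300° is staggered. CH3 at 120° is gauche with F at 60° (0.7); CHO at 240° is gauche with Ph at 300° (1.0). Total 1.7 kcal/mol.
The maximum (6.6 kcal/mol) occurs with Ph at 120°.

120°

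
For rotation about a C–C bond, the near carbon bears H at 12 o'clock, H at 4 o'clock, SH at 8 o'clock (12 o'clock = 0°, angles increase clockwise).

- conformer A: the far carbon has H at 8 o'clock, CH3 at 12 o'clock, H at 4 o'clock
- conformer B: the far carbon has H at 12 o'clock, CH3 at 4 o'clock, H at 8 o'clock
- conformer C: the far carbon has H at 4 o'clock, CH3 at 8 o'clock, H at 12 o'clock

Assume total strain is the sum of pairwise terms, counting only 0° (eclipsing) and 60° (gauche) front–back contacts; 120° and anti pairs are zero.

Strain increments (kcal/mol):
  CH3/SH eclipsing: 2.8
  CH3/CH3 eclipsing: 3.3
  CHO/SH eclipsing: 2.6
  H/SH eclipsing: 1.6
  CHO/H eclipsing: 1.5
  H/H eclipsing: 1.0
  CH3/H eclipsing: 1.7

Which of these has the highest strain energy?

A (eclipsed): H(0°)/CH3(0°) eclipsed 1.7; H(120°)/H(120°) eclipsed 1.0; SH(240°)/H(240°) eclipsed 1.6 → 4.3 kcal/mol.
B (eclipsed): H(0°)/H(0°) eclipsed 1.0; H(120°)/CH3(120°) eclipsed 1.7; SH(240°)/H(240°) eclipsed 1.6 → 4.3 kcal/mol.
C (eclipsed): H(0°)/H(0°) eclipsed 1.0; H(120°)/H(120°) eclipsed 1.0; SH(240°)/CH3(240°) eclipsed 2.8 → 4.8 kcal/mol.
C has the highest total (4.8 kcal/mol).

C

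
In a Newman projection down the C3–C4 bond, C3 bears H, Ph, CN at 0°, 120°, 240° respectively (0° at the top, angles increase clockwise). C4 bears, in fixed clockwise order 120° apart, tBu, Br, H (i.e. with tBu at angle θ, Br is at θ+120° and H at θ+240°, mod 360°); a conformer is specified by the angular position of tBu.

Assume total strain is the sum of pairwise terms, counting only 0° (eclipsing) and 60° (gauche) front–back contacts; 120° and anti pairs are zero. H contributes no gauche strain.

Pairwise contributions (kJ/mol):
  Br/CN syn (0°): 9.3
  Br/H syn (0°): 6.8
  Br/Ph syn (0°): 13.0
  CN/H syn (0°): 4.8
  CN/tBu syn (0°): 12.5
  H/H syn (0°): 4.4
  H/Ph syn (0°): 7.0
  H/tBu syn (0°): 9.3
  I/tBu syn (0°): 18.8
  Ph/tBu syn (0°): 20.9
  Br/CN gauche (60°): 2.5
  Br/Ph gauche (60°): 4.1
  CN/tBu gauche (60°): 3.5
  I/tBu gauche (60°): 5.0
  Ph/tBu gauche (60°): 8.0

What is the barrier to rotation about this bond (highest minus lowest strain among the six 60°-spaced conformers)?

tBu at 0° is eclipsed. H at 0° is eclipsed with tBu at 0° (9.3); Ph at 120° is eclipsed with Br at 120° (13.0); CN at 240° is eclipsed with H at 240° (4.8). Total 27.1 kJ/mol.
tBu at 60° is staggered. Ph at 120° is gauche with tBu at 60° (8.0); Ph at 120° is gauche with Br at 180° (4.1); CN at 240° is gauche with Br at 180° (2.5). Total 14.6 kJ/mol.
tBu at 120° is eclipsed. H at 0° is eclipsed with H at 0° (4.4); Ph at 120° is eclipsed with tBu at 120° (20.9); CN at 240° is eclipsed with Br at 240° (9.3). Total 34.6 kJ/mol.
tBu at 180° is staggered. Ph at 120° is gauche with tBu at 180° (8.0); CN at 240° is gauche with tBu at 180° (3.5); CN at 240° is gauche with Br at 300° (2.5). Total 14.0 kJ/mol.
tBu at 240° is eclipsed. H at 0° is eclipsed with Br at 0° (6.8); Ph at 120° is eclipsed with H at 120° (7.0); CN at 240° is eclipsed with tBu at 240° (12.5). Total 26.3 kJ/mol.
tBu at 300° is staggered. Ph at 120° is gauche with Br at 60° (4.1); CN at 240° is gauche with tBu at 300° (3.5). Total 7.6 kJ/mol.
Max at 120° (34.6 kJ/mol), min at 300° (7.6 kJ/mol); barrier = 27.0 kJ/mol.

27.0 kJ/mol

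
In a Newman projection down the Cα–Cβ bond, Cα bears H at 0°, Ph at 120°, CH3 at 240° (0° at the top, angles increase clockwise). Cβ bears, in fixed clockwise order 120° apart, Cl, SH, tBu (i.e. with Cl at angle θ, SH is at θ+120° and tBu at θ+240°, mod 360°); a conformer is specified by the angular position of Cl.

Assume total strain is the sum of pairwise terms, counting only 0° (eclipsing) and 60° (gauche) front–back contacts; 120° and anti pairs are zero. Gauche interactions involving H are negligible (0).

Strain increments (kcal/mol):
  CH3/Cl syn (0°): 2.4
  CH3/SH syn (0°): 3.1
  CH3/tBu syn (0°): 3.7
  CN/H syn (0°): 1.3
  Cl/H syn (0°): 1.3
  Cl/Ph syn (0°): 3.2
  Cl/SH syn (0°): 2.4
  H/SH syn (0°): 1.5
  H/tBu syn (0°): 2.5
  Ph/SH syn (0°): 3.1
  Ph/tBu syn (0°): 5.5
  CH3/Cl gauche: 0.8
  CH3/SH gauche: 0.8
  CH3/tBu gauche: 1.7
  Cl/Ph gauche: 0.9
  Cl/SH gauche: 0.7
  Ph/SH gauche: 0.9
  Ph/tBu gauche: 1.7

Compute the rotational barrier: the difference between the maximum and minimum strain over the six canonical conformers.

Cl at 0° is eclipsed. H at 0° is eclipsed with Cl at 0° (1.3); Ph at 120° is eclipsed with SH at 120° (3.1); CH3 at 240° is eclipsed with tBu at 240° (3.7). Total 8.1 kcal/mol.
Cl at 60° is staggered. Ph at 120° is gauche with Cl at 60° (0.9); Ph at 120° is gauche with SH at 180° (0.9); CH3 at 240° is gauche with SH at 180° (0.8); CH3 at 240° is gauche with tBu at 300° (1.7). Total 4.3 kcal/mol.
Cl at 120° is eclipsed. H at 0° is eclipsed with tBu at 0° (2.5); Ph at 120° is eclipsed with Cl at 120° (3.2); CH3 at 240° is eclipsed with SH at 240° (3.1). Total 8.8 kcal/mol.
Cl at 180° is staggered. Ph at 120° is gauche with Cl at 180° (0.9); Ph at 120° is gauche with tBu at 60° (1.7); CH3 at 240° is gauche with Cl at 180° (0.8); CH3 at 240° is gauche with SH at 300° (0.8). Total 4.2 kcal/mol.
Cl at 240° is eclipsed. H at 0° is eclipsed with SH at 0° (1.5); Ph at 120° is eclipsed with tBu at 120° (5.5); CH3 at 240° is eclipsed with Cl at 240° (2.4). Total 9.4 kcal/mol.
Cl at 300° is staggered. Ph at 120° is gauche with SH at 60° (0.9); Ph at 120° is gauche with tBu at 180° (1.7); CH3 at 240° is gauche with Cl at 300° (0.8); CH3 at 240° is gauche with tBu at 180° (1.7). Total 5.1 kcal/mol.
Max at 240° (9.4 kcal/mol), min at 180° (4.2 kcal/mol); barrier = 5.2 kcal/mol.

5.2 kcal/mol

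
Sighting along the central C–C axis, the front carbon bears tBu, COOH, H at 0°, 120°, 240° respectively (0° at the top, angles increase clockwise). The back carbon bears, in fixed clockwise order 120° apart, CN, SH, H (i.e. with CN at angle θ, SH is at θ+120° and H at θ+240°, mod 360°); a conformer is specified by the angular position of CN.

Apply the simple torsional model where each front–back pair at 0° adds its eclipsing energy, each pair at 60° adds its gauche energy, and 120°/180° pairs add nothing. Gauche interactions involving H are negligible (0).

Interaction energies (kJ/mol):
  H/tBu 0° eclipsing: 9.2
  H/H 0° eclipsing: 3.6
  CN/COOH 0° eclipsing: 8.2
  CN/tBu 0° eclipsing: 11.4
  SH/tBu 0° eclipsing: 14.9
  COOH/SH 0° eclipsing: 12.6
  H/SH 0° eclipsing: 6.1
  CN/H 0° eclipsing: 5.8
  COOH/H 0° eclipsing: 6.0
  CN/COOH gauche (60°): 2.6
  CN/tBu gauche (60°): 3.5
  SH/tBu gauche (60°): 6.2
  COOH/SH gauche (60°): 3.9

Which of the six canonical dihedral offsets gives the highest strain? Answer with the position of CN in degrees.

CN at 0° (eclipsed): tBu(0°)/CN(0°) eclipsed 11.4; COOH(120°)/SH(120°) eclipsed 12.6; H(240°)/H(240°) eclipsed 3.6 → 27.6 kJ/mol.
CN at 60° (staggered): tBu(0°)/CN(60°) gauche 3.5; COOH(120°)/CN(60°) gauche 2.6; COOH(120°)/SH(180°) gauche 3.9 → 10.0 kJ/mol.
CN at 120° (eclipsed): tBu(0°)/H(0°) eclipsed 9.2; COOH(120°)/CN(120°) eclipsed 8.2; H(240°)/SH(240°) eclipsed 6.1 → 23.5 kJ/mol.
CN at 180° (staggered): tBu(0°)/SH(300°) gauche 6.2; COOH(120°)/CN(180°) gauche 2.6 → 8.8 kJ/mol.
CN at 240° (eclipsed): tBu(0°)/SH(0°) eclipsed 14.9; COOH(120°)/H(120°) eclipsed 6.0; H(240°)/CN(240°) eclipsed 5.8 → 26.7 kJ/mol.
CN at 300° (staggered): tBu(0°)/CN(300°) gauche 3.5; tBu(0°)/SH(60°) gauche 6.2; COOH(120°)/SH(60°) gauche 3.9 → 13.6 kJ/mol.
The maximum (27.6 kJ/mol) occurs with CN at 0°.

0°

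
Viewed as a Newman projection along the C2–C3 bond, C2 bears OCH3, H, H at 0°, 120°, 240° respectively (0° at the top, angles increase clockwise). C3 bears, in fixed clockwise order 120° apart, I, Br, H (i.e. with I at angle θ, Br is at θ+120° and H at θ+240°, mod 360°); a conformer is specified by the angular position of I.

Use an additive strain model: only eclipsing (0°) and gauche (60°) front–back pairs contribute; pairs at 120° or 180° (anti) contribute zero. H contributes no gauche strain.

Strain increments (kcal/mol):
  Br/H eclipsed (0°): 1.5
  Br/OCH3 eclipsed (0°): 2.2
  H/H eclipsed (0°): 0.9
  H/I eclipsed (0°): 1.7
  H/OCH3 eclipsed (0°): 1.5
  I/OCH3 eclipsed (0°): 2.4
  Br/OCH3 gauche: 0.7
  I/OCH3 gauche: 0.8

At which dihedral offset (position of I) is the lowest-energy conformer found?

180°

I at 0° is eclipsed. OCH3 at 0° is eclipsed with I at 0° (2.4); H at 120° is eclipsed with Br at 120° (1.5); H at 240° is eclipsed with H at 240° (0.9). Total 4.8 kcal/mol.
I at 60° is staggered. OCH3 at 0° is gauche with I at 60° (0.8). Total 0.8 kcal/mol.
I at 120° is eclipsed. OCH3 at 0° is eclipsed with H at 0° (1.5); H at 120° is eclipsed with I at 120° (1.7); H at 240° is eclipsed with Br at 240° (1.5). Total 4.7 kcal/mol.
I at 180° is staggered. OCH3 at 0° is gauche with Br at 300° (0.7). Total 0.7 kcal/mol.
I at 240° is eclipsed. OCH3 at 0° is eclipsed with Br at 0° (2.2); H at 120° is eclipsed with H at 120° (0.9); H at 240° is eclipsed with I at 240° (1.7). Total 4.8 kcal/mol.
I at 300° is staggered. OCH3 at 0° is gauche with I at 300° (0.8); OCH3 at 0° is gauche with Br at 60° (0.7). Total 1.5 kcal/mol.
The minimum (0.7 kcal/mol) occurs with I at 180°.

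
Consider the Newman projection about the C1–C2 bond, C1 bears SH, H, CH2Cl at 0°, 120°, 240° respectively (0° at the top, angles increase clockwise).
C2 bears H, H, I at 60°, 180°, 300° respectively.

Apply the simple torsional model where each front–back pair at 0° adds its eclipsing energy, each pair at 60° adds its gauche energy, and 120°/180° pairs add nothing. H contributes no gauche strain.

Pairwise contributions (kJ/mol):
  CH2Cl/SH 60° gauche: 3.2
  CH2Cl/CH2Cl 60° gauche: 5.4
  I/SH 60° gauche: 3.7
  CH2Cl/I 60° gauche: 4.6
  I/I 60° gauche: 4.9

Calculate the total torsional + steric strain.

8.3 kJ/mol

This conformer (staggered): SH(0°)/I(300°) gauche 3.7; CH2Cl(240°)/I(300°) gauche 4.6 → 8.3 kJ/mol.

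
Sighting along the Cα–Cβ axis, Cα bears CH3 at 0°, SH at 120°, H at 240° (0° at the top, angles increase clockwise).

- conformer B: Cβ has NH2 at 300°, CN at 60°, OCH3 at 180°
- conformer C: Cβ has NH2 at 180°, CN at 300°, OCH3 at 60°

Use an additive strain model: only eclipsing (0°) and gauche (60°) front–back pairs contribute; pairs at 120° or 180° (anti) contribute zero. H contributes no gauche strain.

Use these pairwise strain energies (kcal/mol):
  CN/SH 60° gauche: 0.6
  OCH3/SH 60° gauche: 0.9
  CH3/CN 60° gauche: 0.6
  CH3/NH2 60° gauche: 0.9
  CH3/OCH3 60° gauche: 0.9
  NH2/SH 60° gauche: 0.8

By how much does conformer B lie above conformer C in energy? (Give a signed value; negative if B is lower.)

B (staggered): CH3(0°)/NH2(300°) gauche 0.9; CH3(0°)/CN(60°) gauche 0.6; SH(120°)/CN(60°) gauche 0.6; SH(120°)/OCH3(180°) gauche 0.9 → 3.0 kcal/mol.
C (staggered): CH3(0°)/CN(300°) gauche 0.6; CH3(0°)/OCH3(60°) gauche 0.9; SH(120°)/NH2(180°) gauche 0.8; SH(120°)/OCH3(60°) gauche 0.9 → 3.2 kcal/mol.
E(B) − E(C) = 3.0 − 3.2 = -0.2 kcal/mol.

-0.2 kcal/mol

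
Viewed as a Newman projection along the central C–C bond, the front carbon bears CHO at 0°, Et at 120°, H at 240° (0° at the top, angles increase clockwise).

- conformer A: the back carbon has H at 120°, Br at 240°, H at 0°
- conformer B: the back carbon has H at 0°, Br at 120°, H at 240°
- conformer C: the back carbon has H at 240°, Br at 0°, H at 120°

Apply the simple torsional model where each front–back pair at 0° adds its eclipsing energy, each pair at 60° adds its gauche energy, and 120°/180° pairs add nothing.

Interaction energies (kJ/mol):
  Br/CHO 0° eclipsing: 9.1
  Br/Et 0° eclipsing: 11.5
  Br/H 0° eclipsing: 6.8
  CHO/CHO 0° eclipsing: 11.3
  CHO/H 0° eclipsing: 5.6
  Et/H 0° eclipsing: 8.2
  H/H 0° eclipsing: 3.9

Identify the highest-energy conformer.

A (eclipsed): CHO(0°)/H(0°) eclipsed 5.6; Et(120°)/H(120°) eclipsed 8.2; H(240°)/Br(240°) eclipsed 6.8 → 20.6 kJ/mol.
B (eclipsed): CHO(0°)/H(0°) eclipsed 5.6; Et(120°)/Br(120°) eclipsed 11.5; H(240°)/H(240°) eclipsed 3.9 → 21.0 kJ/mol.
C (eclipsed): CHO(0°)/Br(0°) eclipsed 9.1; Et(120°)/H(120°) eclipsed 8.2; H(240°)/H(240°) eclipsed 3.9 → 21.2 kJ/mol.
C has the highest total (21.2 kJ/mol).

C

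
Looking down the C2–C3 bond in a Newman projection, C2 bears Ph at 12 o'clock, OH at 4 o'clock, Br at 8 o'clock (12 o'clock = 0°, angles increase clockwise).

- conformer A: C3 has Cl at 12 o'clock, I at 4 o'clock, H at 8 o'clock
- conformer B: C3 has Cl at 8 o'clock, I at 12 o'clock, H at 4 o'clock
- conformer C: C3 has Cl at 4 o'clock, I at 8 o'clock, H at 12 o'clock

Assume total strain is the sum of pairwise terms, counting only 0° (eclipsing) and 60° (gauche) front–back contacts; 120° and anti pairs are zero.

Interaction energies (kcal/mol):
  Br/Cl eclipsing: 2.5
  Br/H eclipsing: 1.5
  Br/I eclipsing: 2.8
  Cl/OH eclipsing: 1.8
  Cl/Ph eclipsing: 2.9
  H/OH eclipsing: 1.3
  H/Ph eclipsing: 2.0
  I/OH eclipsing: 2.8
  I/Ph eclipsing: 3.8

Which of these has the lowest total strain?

A (eclipsed): Ph(0°)/Cl(0°) eclipsed 2.9; OH(120°)/I(120°) eclipsed 2.8; Br(240°)/H(240°) eclipsed 1.5 → 7.2 kcal/mol.
B (eclipsed): Ph(0°)/I(0°) eclipsed 3.8; OH(120°)/H(120°) eclipsed 1.3; Br(240°)/Cl(240°) eclipsed 2.5 → 7.6 kcal/mol.
C (eclipsed): Ph(0°)/H(0°) eclipsed 2.0; OH(120°)/Cl(120°) eclipsed 1.8; Br(240°)/I(240°) eclipsed 2.8 → 6.6 kcal/mol.
C has the lowest total (6.6 kcal/mol).

C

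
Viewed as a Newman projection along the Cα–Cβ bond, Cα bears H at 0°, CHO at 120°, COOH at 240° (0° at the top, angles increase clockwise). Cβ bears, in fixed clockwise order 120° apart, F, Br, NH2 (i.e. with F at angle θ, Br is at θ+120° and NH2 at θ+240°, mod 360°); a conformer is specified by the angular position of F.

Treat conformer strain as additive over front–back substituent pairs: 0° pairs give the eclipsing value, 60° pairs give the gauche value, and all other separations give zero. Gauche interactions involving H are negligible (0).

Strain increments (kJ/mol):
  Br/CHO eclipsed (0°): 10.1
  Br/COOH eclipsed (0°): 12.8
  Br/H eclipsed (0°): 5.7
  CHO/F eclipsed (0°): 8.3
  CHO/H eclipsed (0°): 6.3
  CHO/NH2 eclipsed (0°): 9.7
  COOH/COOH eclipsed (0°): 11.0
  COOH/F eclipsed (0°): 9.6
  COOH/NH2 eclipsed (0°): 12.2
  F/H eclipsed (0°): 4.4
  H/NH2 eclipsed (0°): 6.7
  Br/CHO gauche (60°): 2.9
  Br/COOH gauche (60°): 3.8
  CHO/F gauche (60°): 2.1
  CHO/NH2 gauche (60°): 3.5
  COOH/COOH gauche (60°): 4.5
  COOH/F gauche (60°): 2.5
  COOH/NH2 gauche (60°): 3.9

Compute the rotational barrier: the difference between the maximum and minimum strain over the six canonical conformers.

15.9 kJ/mol

F at 0° (eclipsed): H(0°)/F(0°) eclipsed 4.4; CHO(120°)/Br(120°) eclipsed 10.1; COOH(240°)/NH2(240°) eclipsed 12.2 → 26.7 kJ/mol.
F at 60° (staggered): CHO(120°)/F(60°) gauche 2.1; CHO(120°)/Br(180°) gauche 2.9; COOH(240°)/Br(180°) gauche 3.8; COOH(240°)/NH2(300°) gauche 3.9 → 12.7 kJ/mol.
F at 120° (eclipsed): H(0°)/NH2(0°) eclipsed 6.7; CHO(120°)/F(120°) eclipsed 8.3; COOH(240°)/Br(240°) eclipsed 12.8 → 27.8 kJ/mol.
F at 180° (staggered): CHO(120°)/F(180°) gauche 2.1; CHO(120°)/NH2(60°) gauche 3.5; COOH(240°)/F(180°) gauche 2.5; COOH(240°)/Br(300°) gauche 3.8 → 11.9 kJ/mol.
F at 240° (eclipsed): H(0°)/Br(0°) eclipsed 5.7; CHO(120°)/NH2(120°) eclipsed 9.7; COOH(240°)/F(240°) eclipsed 9.6 → 25.0 kJ/mol.
F at 300° (staggered): CHO(120°)/Br(60°) gauche 2.9; CHO(120°)/NH2(180°) gauche 3.5; COOH(240°)/F(300°) gauche 2.5; COOH(240°)/NH2(180°) gauche 3.9 → 12.8 kJ/mol.
Max at 120° (27.8 kJ/mol), min at 180° (11.9 kJ/mol); barrier = 15.9 kJ/mol.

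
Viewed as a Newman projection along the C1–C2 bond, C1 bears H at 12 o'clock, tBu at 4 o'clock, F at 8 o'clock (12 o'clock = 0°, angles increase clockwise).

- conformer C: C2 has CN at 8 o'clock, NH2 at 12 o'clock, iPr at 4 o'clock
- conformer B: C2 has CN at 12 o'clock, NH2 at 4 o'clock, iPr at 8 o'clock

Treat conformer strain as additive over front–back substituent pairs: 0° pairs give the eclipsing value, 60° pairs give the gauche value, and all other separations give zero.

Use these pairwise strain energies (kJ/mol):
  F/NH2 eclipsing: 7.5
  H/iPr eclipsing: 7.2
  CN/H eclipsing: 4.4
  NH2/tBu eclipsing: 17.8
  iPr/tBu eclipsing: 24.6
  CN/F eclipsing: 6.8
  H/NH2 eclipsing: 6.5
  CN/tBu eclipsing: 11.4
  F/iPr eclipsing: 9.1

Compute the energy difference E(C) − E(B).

C (eclipsed): H–NH2 eclipsed, tBu–iPr eclipsed, F–CN eclipsed; 6.5 + 24.6 + 6.8 = 37.9 kJ/mol.
B (eclipsed): H–CN eclipsed, tBu–NH2 eclipsed, F–iPr eclipsed; 4.4 + 17.8 + 9.1 = 31.3 kJ/mol.
E(C) − E(B) = 37.9 − 31.3 = +6.6 kJ/mol.

+6.6 kJ/mol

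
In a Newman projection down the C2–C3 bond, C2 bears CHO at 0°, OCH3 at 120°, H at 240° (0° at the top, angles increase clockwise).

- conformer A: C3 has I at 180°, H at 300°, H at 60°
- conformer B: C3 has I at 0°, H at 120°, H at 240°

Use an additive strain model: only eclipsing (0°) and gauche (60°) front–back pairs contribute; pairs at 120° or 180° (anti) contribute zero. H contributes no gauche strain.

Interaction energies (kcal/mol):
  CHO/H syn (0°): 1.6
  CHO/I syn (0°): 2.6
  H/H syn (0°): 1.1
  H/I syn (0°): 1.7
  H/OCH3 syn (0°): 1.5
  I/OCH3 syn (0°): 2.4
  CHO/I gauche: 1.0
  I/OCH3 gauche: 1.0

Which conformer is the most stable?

A is staggered. OCH3 at 120° is gauche with I at 180° (1.0). Total 1.0 kcal/mol.
B is eclipsed. CHO at 0° is eclipsed with I at 0° (2.6); OCH3 at 120° is eclipsed with H at 120° (1.5); H at 240° is eclipsed with H at 240° (1.1). Total 5.2 kcal/mol.
A has the lowest total (1.0 kcal/mol).

A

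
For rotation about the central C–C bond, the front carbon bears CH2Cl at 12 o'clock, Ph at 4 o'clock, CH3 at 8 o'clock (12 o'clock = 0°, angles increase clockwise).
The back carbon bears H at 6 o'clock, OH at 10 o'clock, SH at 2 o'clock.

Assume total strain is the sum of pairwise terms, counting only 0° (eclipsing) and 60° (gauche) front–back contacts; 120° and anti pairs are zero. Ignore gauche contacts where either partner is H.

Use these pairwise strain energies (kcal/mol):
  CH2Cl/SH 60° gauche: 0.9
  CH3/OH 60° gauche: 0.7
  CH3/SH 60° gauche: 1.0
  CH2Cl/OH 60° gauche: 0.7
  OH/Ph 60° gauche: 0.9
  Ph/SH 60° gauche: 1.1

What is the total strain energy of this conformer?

This conformer (staggered): CH2Cl–OH gauche, CH2Cl–SH gauche, Ph–SH gauche, CH3–OH gauche; 0.7 + 0.9 + 1.1 + 0.7 = 3.4 kcal/mol.

3.4 kcal/mol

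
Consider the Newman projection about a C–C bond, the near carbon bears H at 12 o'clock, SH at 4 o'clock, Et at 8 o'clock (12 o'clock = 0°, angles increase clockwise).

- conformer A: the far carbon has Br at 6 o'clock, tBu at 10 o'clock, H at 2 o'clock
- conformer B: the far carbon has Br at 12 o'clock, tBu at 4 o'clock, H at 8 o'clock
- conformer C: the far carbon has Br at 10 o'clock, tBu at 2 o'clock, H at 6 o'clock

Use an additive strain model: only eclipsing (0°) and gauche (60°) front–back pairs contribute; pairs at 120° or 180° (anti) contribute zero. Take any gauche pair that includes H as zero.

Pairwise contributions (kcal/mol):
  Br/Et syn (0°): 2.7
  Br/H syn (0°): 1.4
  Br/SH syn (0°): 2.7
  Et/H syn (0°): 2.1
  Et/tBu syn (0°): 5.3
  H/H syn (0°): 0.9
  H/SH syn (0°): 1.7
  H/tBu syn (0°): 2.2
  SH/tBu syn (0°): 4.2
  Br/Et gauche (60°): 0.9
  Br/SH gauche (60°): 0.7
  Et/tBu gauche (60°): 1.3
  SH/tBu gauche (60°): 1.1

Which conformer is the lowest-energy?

A (staggered): SH(120°)/Br(180°) gauche 0.7; Et(240°)/Br(180°) gauche 0.9; Et(240°)/tBu(300°) gauche 1.3 → 2.9 kcal/mol.
B (eclipsed): H(0°)/Br(0°) eclipsed 1.4; SH(120°)/tBu(120°) eclipsed 4.2; Et(240°)/H(240°) eclipsed 2.1 → 7.7 kcal/mol.
C (staggered): SH(120°)/tBu(60°) gauche 1.1; Et(240°)/Br(300°) gauche 0.9 → 2.0 kcal/mol.
C has the lowest total (2.0 kcal/mol).

C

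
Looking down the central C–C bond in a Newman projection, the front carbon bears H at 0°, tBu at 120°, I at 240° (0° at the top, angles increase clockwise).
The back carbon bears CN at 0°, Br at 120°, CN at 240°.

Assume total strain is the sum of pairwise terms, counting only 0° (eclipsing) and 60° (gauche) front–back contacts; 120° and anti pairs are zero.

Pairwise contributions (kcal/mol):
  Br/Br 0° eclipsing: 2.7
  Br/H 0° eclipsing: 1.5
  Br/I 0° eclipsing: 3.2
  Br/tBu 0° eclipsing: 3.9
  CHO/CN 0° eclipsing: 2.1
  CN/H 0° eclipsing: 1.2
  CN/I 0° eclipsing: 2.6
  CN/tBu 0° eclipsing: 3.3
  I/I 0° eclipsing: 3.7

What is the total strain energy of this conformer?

7.7 kcal/mol

This conformer (eclipsed): H–CN eclipsed, tBu–Br eclipsed, I–CN eclipsed; 1.2 + 3.9 + 2.6 = 7.7 kcal/mol.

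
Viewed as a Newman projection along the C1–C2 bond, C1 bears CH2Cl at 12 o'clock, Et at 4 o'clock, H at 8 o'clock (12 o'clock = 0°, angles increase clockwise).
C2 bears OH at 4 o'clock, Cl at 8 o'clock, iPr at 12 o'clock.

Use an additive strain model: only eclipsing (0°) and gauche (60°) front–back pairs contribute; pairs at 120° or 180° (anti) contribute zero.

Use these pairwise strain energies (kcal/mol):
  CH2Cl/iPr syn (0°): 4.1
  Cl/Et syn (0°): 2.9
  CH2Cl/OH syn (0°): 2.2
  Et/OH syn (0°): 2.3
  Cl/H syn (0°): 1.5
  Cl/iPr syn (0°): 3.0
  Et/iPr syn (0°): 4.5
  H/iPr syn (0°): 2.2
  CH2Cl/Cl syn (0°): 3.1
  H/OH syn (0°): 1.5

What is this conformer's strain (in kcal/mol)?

7.9 kcal/mol

This conformer (eclipsed): CH2Cl–iPr eclipsed, Et–OH eclipsed, H–Cl eclipsed; 4.1 + 2.3 + 1.5 = 7.9 kcal/mol.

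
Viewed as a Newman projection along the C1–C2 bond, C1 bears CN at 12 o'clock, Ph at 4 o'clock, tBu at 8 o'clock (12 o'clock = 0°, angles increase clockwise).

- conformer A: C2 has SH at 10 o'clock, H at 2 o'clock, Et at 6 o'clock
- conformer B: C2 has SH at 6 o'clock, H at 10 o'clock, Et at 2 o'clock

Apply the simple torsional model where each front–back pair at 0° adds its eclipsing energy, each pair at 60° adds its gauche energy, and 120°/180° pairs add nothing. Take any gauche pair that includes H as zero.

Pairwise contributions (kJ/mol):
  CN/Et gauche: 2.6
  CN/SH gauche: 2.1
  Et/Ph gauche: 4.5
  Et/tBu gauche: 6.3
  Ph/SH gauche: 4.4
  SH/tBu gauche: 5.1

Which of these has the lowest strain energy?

B

A is staggered. CN at 0° is gauche with SH at 300° (2.1); Ph at 120° is gauche with Et at 180° (4.5); tBu at 240° is gauche with SH at 300° (5.1); tBu at 240° is gauche with Et at 180° (6.3). Total 18.0 kJ/mol.
B is staggered. CN at 0° is gauche with Et at 60° (2.6); Ph at 120° is gauche with SH at 180° (4.4); Ph at 120° is gauche with Et at 60° (4.5); tBu at 240° is gauche with SH at 180° (5.1). Total 16.6 kJ/mol.
B has the lowest total (16.6 kJ/mol).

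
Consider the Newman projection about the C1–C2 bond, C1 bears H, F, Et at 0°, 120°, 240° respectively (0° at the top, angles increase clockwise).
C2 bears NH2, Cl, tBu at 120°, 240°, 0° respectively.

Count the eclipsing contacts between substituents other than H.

2

Non-H eclipsing pairs: F(120°)/NH2(120°); Et(240°)/Cl(240°) — 2 interactions.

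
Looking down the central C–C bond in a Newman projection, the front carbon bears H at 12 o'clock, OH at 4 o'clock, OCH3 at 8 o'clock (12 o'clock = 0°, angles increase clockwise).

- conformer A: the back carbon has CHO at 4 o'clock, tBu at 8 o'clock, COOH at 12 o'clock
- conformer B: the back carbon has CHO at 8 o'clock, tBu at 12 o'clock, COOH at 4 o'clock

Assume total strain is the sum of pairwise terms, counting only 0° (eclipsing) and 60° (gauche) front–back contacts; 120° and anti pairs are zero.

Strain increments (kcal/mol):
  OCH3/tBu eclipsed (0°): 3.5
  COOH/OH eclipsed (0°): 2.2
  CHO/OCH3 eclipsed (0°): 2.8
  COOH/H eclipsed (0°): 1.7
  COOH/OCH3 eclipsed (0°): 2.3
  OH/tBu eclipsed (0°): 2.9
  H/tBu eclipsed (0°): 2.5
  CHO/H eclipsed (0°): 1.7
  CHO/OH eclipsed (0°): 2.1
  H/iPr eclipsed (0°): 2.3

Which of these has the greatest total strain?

A is eclipsed. H at 0° is eclipsed with COOH at 0° (1.7); OH at 120° is eclipsed with CHO at 120° (2.1); OCH3 at 240° is eclipsed with tBu at 240° (3.5). Total 7.3 kcal/mol.
B is eclipsed. H at 0° is eclipsed with tBu at 0° (2.5); OH at 120° is eclipsed with COOH at 120° (2.2); OCH3 at 240° is eclipsed with CHO at 240° (2.8). Total 7.5 kcal/mol.
B has the highest total (7.5 kcal/mol).

B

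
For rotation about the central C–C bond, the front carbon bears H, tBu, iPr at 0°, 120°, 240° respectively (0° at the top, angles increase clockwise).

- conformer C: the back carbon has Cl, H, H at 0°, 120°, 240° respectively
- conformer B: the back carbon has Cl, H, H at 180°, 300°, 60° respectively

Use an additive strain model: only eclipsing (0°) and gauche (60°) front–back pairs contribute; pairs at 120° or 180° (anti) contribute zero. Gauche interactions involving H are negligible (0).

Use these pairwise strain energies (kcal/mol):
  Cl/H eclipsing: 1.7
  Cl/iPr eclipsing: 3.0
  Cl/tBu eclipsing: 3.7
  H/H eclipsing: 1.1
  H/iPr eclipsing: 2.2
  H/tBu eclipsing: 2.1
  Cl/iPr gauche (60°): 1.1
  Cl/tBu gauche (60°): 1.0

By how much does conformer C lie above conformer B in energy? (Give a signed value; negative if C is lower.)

C (eclipsed): H(0°)/Cl(0°) eclipsed 1.7; tBu(120°)/H(120°) eclipsed 2.1; iPr(240°)/H(240°) eclipsed 2.2 → 6.0 kcal/mol.
B (staggered): tBu(120°)/Cl(180°) gauche 1.0; iPr(240°)/Cl(180°) gauche 1.1 → 2.1 kcal/mol.
E(C) − E(B) = 6.0 − 2.1 = +3.9 kcal/mol.

+3.9 kcal/mol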